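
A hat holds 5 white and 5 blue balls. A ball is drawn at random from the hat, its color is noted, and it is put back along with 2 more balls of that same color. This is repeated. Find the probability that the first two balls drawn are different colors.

Either white then blue, or blue then white; after the first draw the total is 12.
P = (5/10)·(5/12) + (5/10)·(5/12) = 5/12 ≈ 0.4167.

5/12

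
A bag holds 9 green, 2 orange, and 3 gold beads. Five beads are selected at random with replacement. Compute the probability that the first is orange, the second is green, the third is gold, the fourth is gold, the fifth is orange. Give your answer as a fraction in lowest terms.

81/134456

Multiply the conditional probability of each draw in order, with replacement (the composition resets each draw).
P = (2/14) · (9/14) · (3/14) · (3/14) · (2/14) = 81/134456 ≈ 0.0006.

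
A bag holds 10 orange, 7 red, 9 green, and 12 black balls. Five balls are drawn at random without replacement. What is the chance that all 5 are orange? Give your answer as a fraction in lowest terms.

6/11951

Unordered draws without replacement: count favorable combinations over C(38,5).
Favorable = C(10,5) · C(7,0) · C(9,0) · C(12,0) = 252; total = C(38,5) = 501942.
P = 252/501942 = 6/11951 ≈ 0.0005.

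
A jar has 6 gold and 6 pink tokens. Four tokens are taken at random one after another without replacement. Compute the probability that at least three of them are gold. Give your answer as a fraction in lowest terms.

Sum the hypergeometric tail for j = 3,…,4 gold tokens.
Favorable = C(6,3)·C(6,1) + C(6,4)·C(6,0) = 135; total = C(12,4) = 495.
P = 135/495 = 3/11 ≈ 0.2727.

3/11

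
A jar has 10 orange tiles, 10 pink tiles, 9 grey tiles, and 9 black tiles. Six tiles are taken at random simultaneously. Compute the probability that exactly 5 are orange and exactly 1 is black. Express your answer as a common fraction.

108/131461

Unordered draws without replacement: count favorable combinations over C(38,6).
Favorable = C(10,5) · C(10,0) · C(9,0) · C(9,1) = 2268; total = C(38,6) = 2760681.
P = 2268/2760681 = 108/131461 ≈ 0.0008.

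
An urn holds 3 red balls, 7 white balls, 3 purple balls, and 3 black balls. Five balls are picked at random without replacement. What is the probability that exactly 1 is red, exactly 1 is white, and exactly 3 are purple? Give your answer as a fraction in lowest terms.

1/208

Unordered draws without replacement: count favorable combinations over C(16,5).
Favorable = C(3,1) · C(7,1) · C(3,3) · C(3,0) = 21; total = C(16,5) = 4368.
P = 21/4368 = 1/208 ≈ 0.0048.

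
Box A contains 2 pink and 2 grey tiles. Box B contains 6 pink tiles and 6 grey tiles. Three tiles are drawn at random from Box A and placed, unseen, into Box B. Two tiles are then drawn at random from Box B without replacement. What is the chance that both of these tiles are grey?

7/30

Condition on how many of the transferred tiles are grey (from Box A: 2 grey of 4; then Box B has 15 total).
  1 grey: C(2,1)C(2,2)/C(4,3) = 1/2; then P = C(7,2)/C(15,2) = 1/5
  2 grey: C(2,2)C(2,1)/C(4,3) = 1/2; then P = C(8,2)/C(15,2) = 4/15
P(both grey) = 7/30 ≈ 0.2333.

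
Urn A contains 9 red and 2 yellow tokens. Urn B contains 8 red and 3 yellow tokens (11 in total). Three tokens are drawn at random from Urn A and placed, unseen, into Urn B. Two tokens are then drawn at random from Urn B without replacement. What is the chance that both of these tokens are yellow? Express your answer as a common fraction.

Condition on how many of the transferred tokens are yellow (from Urn A: 2 yellow of 11; then Urn B has 14 total).
  0 yellow: C(2,0)C(9,3)/C(11,3) = 28/55; then P = C(3,2)/C(14,2) = 3/91
  1 yellow: C(2,1)C(9,2)/C(11,3) = 24/55; then P = C(4,2)/C(14,2) = 6/91
  2 yellow: C(2,2)C(9,1)/C(11,3) = 3/55; then P = C(5,2)/C(14,2) = 10/91
P(both yellow) = 258/5005 ≈ 0.0515.

258/5005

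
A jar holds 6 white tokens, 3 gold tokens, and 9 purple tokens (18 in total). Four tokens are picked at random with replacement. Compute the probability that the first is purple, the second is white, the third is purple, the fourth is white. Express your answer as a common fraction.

Multiply the conditional probability of each draw in order, with replacement (the composition resets each draw).
P = (9/18) · (6/18) · (9/18) · (6/18) = 1/36 ≈ 0.0278.

1/36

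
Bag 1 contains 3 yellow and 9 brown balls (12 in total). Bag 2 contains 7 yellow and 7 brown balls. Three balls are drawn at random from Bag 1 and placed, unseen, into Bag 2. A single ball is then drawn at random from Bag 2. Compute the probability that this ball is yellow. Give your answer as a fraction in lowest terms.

Condition on how many of the transferred balls are yellow (from Bag 1: 3 yellow of 12; then Bag 2 has 17 total).
  0 yellow: C(3,0)C(9,3)/C(12,3) = 21/55; then P = 7/17
  1 yellow: C(3,1)C(9,2)/C(12,3) = 27/55; then P = 8/17
  2 yellow: C(3,2)C(9,1)/C(12,3) = 27/220; then P = 9/17
  3 yellow: C(3,3)C(9,0)/C(12,3) = 1/220; then P = 10/17
P(yellow from Bag 2) = 31/68 ≈ 0.4559.

31/68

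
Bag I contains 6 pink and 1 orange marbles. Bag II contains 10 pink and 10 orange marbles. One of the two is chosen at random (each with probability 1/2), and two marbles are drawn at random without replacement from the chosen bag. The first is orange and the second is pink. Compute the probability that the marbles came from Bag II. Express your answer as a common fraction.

35/54

P(E | Bag I) = 1/7; P(E | Bag II) = 5/19.
P(E) = 1/2·1/7 + 1/2·5/19 = 27/133.
By Bayes' rule, P(Bag II | E) = 5/38 / 27/133 = 35/54 ≈ 0.6481.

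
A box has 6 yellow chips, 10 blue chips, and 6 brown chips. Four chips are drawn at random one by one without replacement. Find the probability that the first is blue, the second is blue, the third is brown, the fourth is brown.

Multiply the conditional probability of each draw in order, without replacement, so each draw removes one from its color and from the total.
P = (10/22) · (9/21) · (6/20) · (5/19) = 45/2926 ≈ 0.0154.

45/2926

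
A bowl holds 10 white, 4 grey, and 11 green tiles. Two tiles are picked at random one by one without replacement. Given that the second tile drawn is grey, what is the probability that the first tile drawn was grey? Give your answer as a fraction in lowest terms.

P(first=grey and the second tile drawn is grey) = (4/25)·(3/24) = 1/50.
P(the second tile drawn is grey) = Σ over first color = 1/15 + 1/50 + 11/150 = 4/25.
By Bayes, P(first=grey | the second tile drawn is grey) = 1/50 / 4/25 = 1/8 ≈ 0.1250.

1/8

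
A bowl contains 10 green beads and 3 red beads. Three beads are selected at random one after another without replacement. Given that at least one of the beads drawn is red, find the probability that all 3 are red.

P(all 3 red) = C(3,3)/C(13,3) = 1/286; P(at least one red) = 1 − C(10,3)/C(13,3) = 83/143.
Since 'all 3 red' ⊆ 'at least one red', P(all 3 | at least one) = 1/286 / 83/143 = 1/166 ≈ 0.0060.

1/166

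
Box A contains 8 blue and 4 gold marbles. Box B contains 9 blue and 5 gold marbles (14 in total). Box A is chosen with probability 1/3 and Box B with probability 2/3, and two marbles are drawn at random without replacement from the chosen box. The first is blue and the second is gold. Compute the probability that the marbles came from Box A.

728/2213

P(E | Box A) = 8/33; P(E | Box B) = 45/182.
P(E) = 1/3·8/33 + 2/3·45/182 = 2213/9009.
By Bayes' rule, P(Box A | E) = 8/99 / 2213/9009 = 728/2213 ≈ 0.3290.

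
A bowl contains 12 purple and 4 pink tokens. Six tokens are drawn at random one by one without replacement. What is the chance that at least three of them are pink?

43/364

Sum the hypergeometric tail for j = 3,…,4 pink tokens.
Favorable = C(4,3)·C(12,3) + C(4,4)·C(12,2) = 946; total = C(16,6) = 8008.
P = 946/8008 = 43/364 ≈ 0.1181.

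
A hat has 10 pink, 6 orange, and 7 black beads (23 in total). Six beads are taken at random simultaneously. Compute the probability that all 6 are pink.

10/4807

Unordered draws without replacement: count favorable combinations over C(23,6).
Favorable = C(10,6) · C(6,0) · C(7,0) = 210; total = C(23,6) = 100947.
P = 210/100947 = 10/4807 ≈ 0.0021.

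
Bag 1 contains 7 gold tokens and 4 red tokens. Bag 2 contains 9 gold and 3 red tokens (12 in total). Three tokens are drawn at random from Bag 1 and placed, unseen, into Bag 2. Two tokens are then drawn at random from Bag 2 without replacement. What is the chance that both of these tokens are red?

Condition on how many of the transferred tokens are red (from Bag 1: 4 red of 11; then Bag 2 has 15 total).
  0 red: C(4,0)C(7,3)/C(11,3) = 7/33; then P = C(3,2)/C(15,2) = 1/35
  1 red: C(4,1)C(7,2)/C(11,3) = 28/55; then P = C(4,2)/C(15,2) = 2/35
  2 red: C(4,2)C(7,1)/C(11,3) = 14/55; then P = C(5,2)/C(15,2) = 2/21
  3 red: C(4,3)C(7,0)/C(11,3) = 4/165; then P = C(6,2)/C(15,2) = 1/7
P(both red) = 11/175 ≈ 0.0629.

11/175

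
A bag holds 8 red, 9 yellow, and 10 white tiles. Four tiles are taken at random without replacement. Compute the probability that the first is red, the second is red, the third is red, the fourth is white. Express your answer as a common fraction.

Multiply the conditional probability of each draw in order, without replacement, so each draw removes one from its color and from the total.
P = (8/27) · (7/26) · (6/25) · (10/24) = 14/1755 ≈ 0.0080.

14/1755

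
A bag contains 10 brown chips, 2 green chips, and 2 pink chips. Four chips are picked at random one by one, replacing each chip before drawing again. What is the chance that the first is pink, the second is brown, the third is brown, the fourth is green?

Multiply the conditional probability of each draw in order, with replacement (the composition resets each draw).
P = (2/14) · (10/14) · (10/14) · (2/14) = 25/2401 ≈ 0.0104.

25/2401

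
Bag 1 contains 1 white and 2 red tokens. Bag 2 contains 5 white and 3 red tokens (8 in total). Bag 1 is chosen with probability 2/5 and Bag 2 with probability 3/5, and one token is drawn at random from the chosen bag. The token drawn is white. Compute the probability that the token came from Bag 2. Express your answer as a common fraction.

45/61

P(white | Bag 1) = 1/3; P(white | Bag 2) = 5/8.
P(white) = 2/5·1/3 + 3/5·5/8 = 61/120.
By Bayes' rule, P(Bag 2 | white) = 3/8 / 61/120 = 45/61 ≈ 0.7377.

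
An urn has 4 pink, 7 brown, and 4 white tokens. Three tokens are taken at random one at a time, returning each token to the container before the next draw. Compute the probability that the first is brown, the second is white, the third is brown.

Multiply the conditional probability of each draw in order, with replacement (the composition resets each draw).
P = (7/15) · (4/15) · (7/15) = 196/3375 ≈ 0.0581.

196/3375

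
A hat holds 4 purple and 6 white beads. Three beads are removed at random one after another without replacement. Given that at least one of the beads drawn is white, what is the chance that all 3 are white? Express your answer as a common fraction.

5/29

P(all 3 white) = C(6,3)/C(10,3) = 1/6; P(at least one white) = 1 − C(4,3)/C(10,3) = 29/30.
Since 'all 3 white' ⊆ 'at least one white', P(all 3 | at least one) = 1/6 / 29/30 = 5/29 ≈ 0.1724.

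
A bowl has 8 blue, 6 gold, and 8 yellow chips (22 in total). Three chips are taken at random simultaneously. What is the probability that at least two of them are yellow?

16/55

Sum the hypergeometric tail for j = 2,…,3 yellow chips.
Favorable = C(8,2)·C(14,1) + C(8,3)·C(14,0) = 448; total = C(22,3) = 1540.
P = 448/1540 = 16/55 ≈ 0.2909.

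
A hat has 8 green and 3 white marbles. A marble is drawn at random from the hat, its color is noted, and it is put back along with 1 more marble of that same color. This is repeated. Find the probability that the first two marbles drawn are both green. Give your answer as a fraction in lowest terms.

6/11

After a green draw the hat holds 9 green out of 12.
P = (8/11)·(9/12) = 6/11 ≈ 0.5455.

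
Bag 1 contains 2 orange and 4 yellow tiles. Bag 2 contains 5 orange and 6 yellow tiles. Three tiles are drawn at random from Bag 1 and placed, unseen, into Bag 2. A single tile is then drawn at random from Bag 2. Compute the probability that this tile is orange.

3/7

Condition on how many of the transferred tiles are orange (from Bag 1: 2 orange of 6; then Bag 2 has 14 total).
  0 orange: C(2,0)C(4,3)/C(6,3) = 1/5; then P = 5/14
  1 orange: C(2,1)C(4,2)/C(6,3) = 3/5; then P = 6/14
  2 orange: C(2,2)C(4,1)/C(6,3) = 1/5; then P = 7/14
P(orange from Bag 2) = 3/7 ≈ 0.4286.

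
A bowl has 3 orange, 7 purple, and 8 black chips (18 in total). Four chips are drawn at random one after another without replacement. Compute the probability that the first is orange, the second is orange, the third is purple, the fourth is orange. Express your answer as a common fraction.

7/12240

Multiply the conditional probability of each draw in order, without replacement, so each draw removes one from its color and from the total.
P = (3/18) · (2/17) · (7/16) · (1/15) = 7/12240 ≈ 0.0006.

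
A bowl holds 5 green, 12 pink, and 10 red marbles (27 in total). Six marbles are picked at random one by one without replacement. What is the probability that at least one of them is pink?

Use the complement: P(at least one pink) = 1 − P(no pink).
P(none) = C(15,6)/C(27,6) = 5005/296010.
So P = 1 − 5005/296010 = 407/414 ≈ 0.9831.

407/414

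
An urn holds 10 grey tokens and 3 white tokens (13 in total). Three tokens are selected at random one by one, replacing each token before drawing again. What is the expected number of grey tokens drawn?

30/13

By linearity of expectation, E[X] = Σ P(draw i is grey); each independent draw has P(grey) = 10/13.
E[X] = 3 · 10/13 = 30/13 ≈ 2.3077.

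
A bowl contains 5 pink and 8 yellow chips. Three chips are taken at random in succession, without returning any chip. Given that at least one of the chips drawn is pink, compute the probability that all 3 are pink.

1/23

P(all 3 pink) = C(5,3)/C(13,3) = 5/143; P(at least one pink) = 1 − C(8,3)/C(13,3) = 115/143.
Since 'all 3 pink' ⊆ 'at least one pink', P(all 3 | at least one) = 5/143 / 115/143 = 1/23 ≈ 0.0435.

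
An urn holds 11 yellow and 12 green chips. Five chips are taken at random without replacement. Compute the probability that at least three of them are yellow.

Sum the hypergeometric tail for j = 3,…,5 yellow chips.
Favorable = C(11,3)·C(12,2) + C(11,4)·C(12,1) + C(11,5)·C(12,0) = 15312; total = C(23,5) = 33649.
P = 15312/33649 = 1392/3059 ≈ 0.4551.

1392/3059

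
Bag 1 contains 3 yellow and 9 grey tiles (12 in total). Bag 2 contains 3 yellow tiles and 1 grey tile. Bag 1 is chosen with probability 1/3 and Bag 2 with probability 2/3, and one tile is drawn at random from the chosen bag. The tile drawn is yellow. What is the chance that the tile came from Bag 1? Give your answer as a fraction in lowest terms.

1/7

P(yellow | Bag 1) = 1/4; P(yellow | Bag 2) = 3/4.
P(yellow) = 1/3·1/4 + 2/3·3/4 = 7/12.
By Bayes' rule, P(Bag 1 | yellow) = 1/12 / 7/12 = 1/7 ≈ 0.1429.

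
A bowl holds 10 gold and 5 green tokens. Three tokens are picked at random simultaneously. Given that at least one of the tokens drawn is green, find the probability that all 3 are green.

2/67

P(all 3 green) = C(5,3)/C(15,3) = 2/91; P(at least one green) = 1 − C(10,3)/C(15,3) = 67/91.
Since 'all 3 green' ⊆ 'at least one green', P(all 3 | at least one) = 2/91 / 67/91 = 2/67 ≈ 0.0299.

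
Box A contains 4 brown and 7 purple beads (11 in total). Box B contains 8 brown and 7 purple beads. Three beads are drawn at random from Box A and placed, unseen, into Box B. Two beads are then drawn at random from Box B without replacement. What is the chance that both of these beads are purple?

217/935

Condition on how many of the transferred beads are purple (from Box A: 7 purple of 11; then Box B has 18 total).
  0 purple: C(7,0)C(4,3)/C(11,3) = 4/165; then P = C(7,2)/C(18,2) = 7/51
  1 purple: C(7,1)C(4,2)/C(11,3) = 14/55; then P = C(8,2)/C(18,2) = 28/153
  2 purple: C(7,2)C(4,1)/C(11,3) = 28/55; then P = C(9,2)/C(18,2) = 4/17
  3 purple: C(7,3)C(4,0)/C(11,3) = 7/33; then P = C(10,2)/C(18,2) = 5/17
P(both purple) = 217/935 ≈ 0.2321.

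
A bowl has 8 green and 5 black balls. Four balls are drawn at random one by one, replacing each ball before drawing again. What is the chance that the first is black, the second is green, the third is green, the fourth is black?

1600/28561

Multiply the conditional probability of each draw in order, with replacement (the composition resets each draw).
P = (5/13) · (8/13) · (8/13) · (5/13) = 1600/28561 ≈ 0.0560.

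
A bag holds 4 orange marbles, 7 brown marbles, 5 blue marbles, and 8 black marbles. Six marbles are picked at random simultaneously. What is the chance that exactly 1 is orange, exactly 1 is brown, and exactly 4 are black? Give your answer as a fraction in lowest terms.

70/4807

Unordered draws without replacement: count favorable combinations over C(24,6).
Favorable = C(4,1) · C(7,1) · C(5,0) · C(8,4) = 1960; total = C(24,6) = 134596.
P = 1960/134596 = 70/4807 ≈ 0.0146.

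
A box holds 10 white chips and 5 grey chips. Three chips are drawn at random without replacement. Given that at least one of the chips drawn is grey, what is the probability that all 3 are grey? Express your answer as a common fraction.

2/67

P(all 3 grey) = C(5,3)/C(15,3) = 2/91; P(at least one grey) = 1 − C(10,3)/C(15,3) = 67/91.
Since 'all 3 grey' ⊆ 'at least one grey', P(all 3 | at least one) = 2/91 / 67/91 = 2/67 ≈ 0.0299.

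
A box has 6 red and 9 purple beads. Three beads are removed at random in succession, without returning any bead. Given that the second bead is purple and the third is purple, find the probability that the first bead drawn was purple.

7/13

P(first=purple and the second bead is purple and the third is purple) = (9/15)·(8/14)·(7/13) = 12/65.
P(E) = Σ over first color = 72/455 + 12/65 = 12/35.
By Bayes, P(first=purple | E) = 12/65 / 12/35 = 7/13 ≈ 0.5385.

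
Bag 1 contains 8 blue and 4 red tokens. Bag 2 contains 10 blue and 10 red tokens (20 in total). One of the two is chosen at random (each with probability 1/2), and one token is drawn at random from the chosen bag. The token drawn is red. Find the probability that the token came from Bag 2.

3/5

P(red | Bag 1) = 1/3; P(red | Bag 2) = 1/2.
P(red) = 1/2·1/3 + 1/2·1/2 = 5/12.
By Bayes' rule, P(Bag 2 | red) = 1/4 / 5/12 = 3/5 ≈ 0.6000.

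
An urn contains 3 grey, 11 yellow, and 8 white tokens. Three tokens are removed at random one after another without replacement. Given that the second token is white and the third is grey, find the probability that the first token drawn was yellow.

11/20

P(first=yellow and the second token is white and the third is grey) = (11/22)·(8/21)·(3/20) = 1/35.
P(E) = Σ over first color = 2/385 + 1/35 + 1/55 = 4/77.
By Bayes, P(first=yellow | E) = 1/35 / 4/77 = 11/20 ≈ 0.5500.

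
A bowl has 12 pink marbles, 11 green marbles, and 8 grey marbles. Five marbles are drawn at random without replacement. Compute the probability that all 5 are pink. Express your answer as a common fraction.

Unordered draws without replacement: count favorable combinations over C(31,5).
Favorable = C(12,5) · C(11,0) · C(8,0) = 792; total = C(31,5) = 169911.
P = 792/169911 = 88/18879 ≈ 0.0047.

88/18879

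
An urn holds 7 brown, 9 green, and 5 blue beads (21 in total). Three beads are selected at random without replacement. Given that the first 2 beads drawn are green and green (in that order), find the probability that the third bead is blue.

5/19

After removing 2 green, the urn has 5 blue out of 19 remaining.
P(third is blue | given) = 5/19 ≈ 0.2632.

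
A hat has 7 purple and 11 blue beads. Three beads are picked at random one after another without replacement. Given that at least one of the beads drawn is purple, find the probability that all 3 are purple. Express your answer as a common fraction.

5/93

P(all 3 purple) = C(7,3)/C(18,3) = 35/816; P(at least one purple) = 1 − C(11,3)/C(18,3) = 217/272.
Since 'all 3 purple' ⊆ 'at least one purple', P(all 3 | at least one) = 35/816 / 217/272 = 5/93 ≈ 0.0538.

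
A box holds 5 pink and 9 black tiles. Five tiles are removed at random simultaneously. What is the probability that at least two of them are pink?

89/143

Sum the hypergeometric tail for j = 2,…,5 pink tiles.
Favorable = C(5,2)·C(9,3) + C(5,3)·C(9,2) + C(5,4)·C(9,1) + C(5,5)·C(9,0) = 1246; total = C(14,5) = 2002.
P = 1246/2002 = 89/143 ≈ 0.6224.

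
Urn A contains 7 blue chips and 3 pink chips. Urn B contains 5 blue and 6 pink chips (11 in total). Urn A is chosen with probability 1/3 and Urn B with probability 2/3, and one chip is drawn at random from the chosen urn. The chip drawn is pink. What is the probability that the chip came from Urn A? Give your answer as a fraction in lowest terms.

P(pink | Urn A) = 3/10; P(pink | Urn B) = 6/11.
P(pink) = 1/3·3/10 + 2/3·6/11 = 51/110.
By Bayes' rule, P(Urn A | pink) = 1/10 / 51/110 = 11/51 ≈ 0.2157.

11/51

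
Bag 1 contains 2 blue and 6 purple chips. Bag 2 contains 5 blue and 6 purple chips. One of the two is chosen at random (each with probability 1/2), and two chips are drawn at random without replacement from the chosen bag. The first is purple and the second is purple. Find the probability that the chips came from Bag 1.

55/83

P(E | Bag 1) = 15/28; P(E | Bag 2) = 3/11.
P(E) = 1/2·15/28 + 1/2·3/11 = 249/616.
By Bayes' rule, P(Bag 1 | E) = 15/56 / 249/616 = 55/83 ≈ 0.6627.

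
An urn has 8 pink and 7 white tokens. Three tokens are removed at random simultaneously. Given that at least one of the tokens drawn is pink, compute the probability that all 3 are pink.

P(all 3 pink) = C(8,3)/C(15,3) = 8/65; P(at least one pink) = 1 − C(7,3)/C(15,3) = 12/13.
Since 'all 3 pink' ⊆ 'at least one pink', P(all 3 | at least one) = 8/65 / 12/13 = 2/15 ≈ 0.1333.

2/15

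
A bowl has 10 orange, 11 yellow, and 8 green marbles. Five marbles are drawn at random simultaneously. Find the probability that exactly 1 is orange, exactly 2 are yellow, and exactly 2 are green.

440/3393

Unordered draws without replacement: count favorable combinations over C(29,5).
Favorable = C(10,1) · C(11,2) · C(8,2) = 15400; total = C(29,5) = 118755.
P = 15400/118755 = 440/3393 ≈ 0.1297.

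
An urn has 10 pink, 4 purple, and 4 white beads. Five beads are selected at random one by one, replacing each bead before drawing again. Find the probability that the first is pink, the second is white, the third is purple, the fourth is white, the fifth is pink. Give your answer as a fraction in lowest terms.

Multiply the conditional probability of each draw in order, with replacement (the composition resets each draw).
P = (10/18) · (4/18) · (4/18) · (4/18) · (10/18) = 200/59049 ≈ 0.0034.

200/59049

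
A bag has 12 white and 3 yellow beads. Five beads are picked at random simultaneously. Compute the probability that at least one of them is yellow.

Use the complement: P(at least one yellow) = 1 − P(no yellow).
P(none) = C(12,5)/C(15,5) = 792/3003.
So P = 1 − 792/3003 = 67/91 ≈ 0.7363.

67/91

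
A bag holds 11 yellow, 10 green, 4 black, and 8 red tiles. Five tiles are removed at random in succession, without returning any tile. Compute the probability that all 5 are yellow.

Unordered draws without replacement: count favorable combinations over C(33,5).
Favorable = C(11,5) · C(10,0) · C(4,0) · C(8,0) = 462; total = C(33,5) = 237336.
P = 462/237336 = 7/3596 ≈ 0.0019.

7/3596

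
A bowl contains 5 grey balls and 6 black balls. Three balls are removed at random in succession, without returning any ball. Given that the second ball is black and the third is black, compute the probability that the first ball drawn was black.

P(first=black and the second ball is black and the third is black) = (6/11)·(5/10)·(4/9) = 4/33.
P(E) = Σ over first color = 5/33 + 4/33 = 3/11.
By Bayes, P(first=black | E) = 4/33 / 3/11 = 4/9 ≈ 0.4444.

4/9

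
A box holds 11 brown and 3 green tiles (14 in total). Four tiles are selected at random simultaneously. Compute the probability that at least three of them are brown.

75/91

Sum the hypergeometric tail for j = 3,…,4 brown tiles.
Favorable = C(11,3)·C(3,1) + C(11,4)·C(3,0) = 825; total = C(14,4) = 1001.
P = 825/1001 = 75/91 ≈ 0.8242.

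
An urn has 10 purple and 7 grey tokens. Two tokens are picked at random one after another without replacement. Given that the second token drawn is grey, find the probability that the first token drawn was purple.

P(first=purple and the second token drawn is grey) = (10/17)·(7/16) = 35/136.
P(the second token drawn is grey) = Σ over first color = 35/136 + 21/136 = 7/17.
By Bayes, P(first=purple | the second token drawn is grey) = 35/136 / 7/17 = 5/8 ≈ 0.6250.

5/8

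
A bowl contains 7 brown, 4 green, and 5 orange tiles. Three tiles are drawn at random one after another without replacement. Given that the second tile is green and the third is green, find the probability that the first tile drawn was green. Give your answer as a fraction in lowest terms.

P(first=green and the second tile is green and the third is green) = (4/16)·(3/15)·(2/14) = 1/140.
P(E) = Σ over first color = 1/40 + 1/140 + 1/56 = 1/20.
By Bayes, P(first=green | E) = 1/140 / 1/20 = 1/7 ≈ 0.1429.

1/7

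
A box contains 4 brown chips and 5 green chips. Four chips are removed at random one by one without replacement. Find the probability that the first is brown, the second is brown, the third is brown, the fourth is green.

Multiply the conditional probability of each draw in order, without replacement, so each draw removes one from its color and from the total.
P = (4/9) · (3/8) · (2/7) · (5/6) = 5/126 ≈ 0.0397.

5/126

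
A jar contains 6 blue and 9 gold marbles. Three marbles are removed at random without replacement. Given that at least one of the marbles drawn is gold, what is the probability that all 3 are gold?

P(all 3 gold) = C(9,3)/C(15,3) = 12/65; P(at least one gold) = 1 − C(6,3)/C(15,3) = 87/91.
Since 'all 3 gold' ⊆ 'at least one gold', P(all 3 | at least one) = 12/65 / 87/91 = 28/145 ≈ 0.1931.

28/145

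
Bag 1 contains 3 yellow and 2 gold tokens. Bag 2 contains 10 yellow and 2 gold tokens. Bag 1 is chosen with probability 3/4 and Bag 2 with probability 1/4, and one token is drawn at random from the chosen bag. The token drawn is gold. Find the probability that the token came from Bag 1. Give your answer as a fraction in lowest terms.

P(gold | Bag 1) = 2/5; P(gold | Bag 2) = 1/6.
P(gold) = 3/4·2/5 + 1/4·1/6 = 41/120.
By Bayes' rule, P(Bag 1 | gold) = 3/10 / 41/120 = 36/41 ≈ 0.8780.

36/41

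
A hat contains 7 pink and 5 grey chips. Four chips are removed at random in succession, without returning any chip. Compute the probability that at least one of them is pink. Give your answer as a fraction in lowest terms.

Use the complement: P(at least one pink) = 1 − P(no pink).
P(none) = C(5,4)/C(12,4) = 5/495.
So P = 1 − 5/495 = 98/99 ≈ 0.9899.

98/99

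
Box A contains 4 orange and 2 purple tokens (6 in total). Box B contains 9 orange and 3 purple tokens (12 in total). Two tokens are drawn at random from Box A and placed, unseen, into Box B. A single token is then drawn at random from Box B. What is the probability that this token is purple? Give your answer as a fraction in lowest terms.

Condition on how many of the transferred tokens are purple (from Box A: 2 purple of 6; then Box B has 14 total).
  0 purple: C(2,0)C(4,2)/C(6,2) = 2/5; then P = 3/14
  1 purple: C(2,1)C(4,1)/C(6,2) = 8/15; then P = 4/14
  2 purple: C(2,2)C(4,0)/C(6,2) = 1/15; then P = 5/14
P(purple from Box B) = 11/42 ≈ 0.2619.

11/42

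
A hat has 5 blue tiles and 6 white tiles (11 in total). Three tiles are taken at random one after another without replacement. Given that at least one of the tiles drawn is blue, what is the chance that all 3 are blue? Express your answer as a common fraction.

2/29

P(all 3 blue) = C(5,3)/C(11,3) = 2/33; P(at least one blue) = 1 − C(6,3)/C(11,3) = 29/33.
Since 'all 3 blue' ⊆ 'at least one blue', P(all 3 | at least one) = 2/33 / 29/33 = 2/29 ≈ 0.0690.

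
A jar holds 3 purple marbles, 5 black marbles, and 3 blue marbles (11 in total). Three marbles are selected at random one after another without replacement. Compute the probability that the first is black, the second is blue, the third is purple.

Multiply the conditional probability of each draw in order, without replacement, so each draw removes one from its color and from the total.
P = (5/11) · (3/10) · (3/9) = 1/22 ≈ 0.0455.

1/22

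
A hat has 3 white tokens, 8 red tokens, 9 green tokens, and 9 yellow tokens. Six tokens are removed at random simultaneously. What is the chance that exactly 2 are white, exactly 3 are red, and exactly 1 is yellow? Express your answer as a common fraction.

6/1885

Unordered draws without replacement: count favorable combinations over C(29,6).
Favorable = C(3,2) · C(8,3) · C(9,0) · C(9,1) = 1512; total = C(29,6) = 475020.
P = 1512/475020 = 6/1885 ≈ 0.0032.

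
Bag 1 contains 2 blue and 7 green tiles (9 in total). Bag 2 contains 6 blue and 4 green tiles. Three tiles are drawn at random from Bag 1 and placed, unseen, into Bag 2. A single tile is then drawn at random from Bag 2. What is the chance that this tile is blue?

Condition on how many of the transferred tiles are blue (from Bag 1: 2 blue of 9; then Bag 2 has 13 total).
  0 blue: C(2,0)C(7,3)/C(9,3) = 5/12; then P = 6/13
  1 blue: C(2,1)C(7,2)/C(9,3) = 1/2; then P = 7/13
  2 blue: C(2,2)C(7,1)/C(9,3) = 1/12; then P = 8/13
P(blue from Bag 2) = 20/39 ≈ 0.5128.

20/39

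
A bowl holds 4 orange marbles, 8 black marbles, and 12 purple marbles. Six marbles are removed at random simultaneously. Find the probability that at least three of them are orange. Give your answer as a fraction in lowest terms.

125/3542

Sum the hypergeometric tail for j = 3,…,4 orange marbles.
Favorable = C(4,3)·C(20,3) + C(4,4)·C(20,2) = 4750; total = C(24,6) = 134596.
P = 4750/134596 = 125/3542 ≈ 0.0353.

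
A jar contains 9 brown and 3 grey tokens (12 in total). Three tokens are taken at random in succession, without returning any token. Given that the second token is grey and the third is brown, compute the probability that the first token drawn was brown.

4/5

P(first=brown and the second token is grey and the third is brown) = (9/12)·(3/11)·(8/10) = 9/55.
P(E) = Σ over first color = 9/55 + 9/220 = 9/44.
By Bayes, P(first=brown | E) = 9/55 / 9/44 = 4/5 ≈ 0.8000.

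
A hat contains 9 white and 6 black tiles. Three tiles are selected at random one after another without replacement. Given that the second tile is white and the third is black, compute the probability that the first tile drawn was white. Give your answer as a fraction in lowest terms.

P(first=white and the second tile is white and the third is black) = (9/15)·(8/14)·(6/13) = 72/455.
P(E) = Σ over first color = 72/455 + 9/91 = 9/35.
By Bayes, P(first=white | E) = 72/455 / 9/35 = 8/13 ≈ 0.6154.

8/13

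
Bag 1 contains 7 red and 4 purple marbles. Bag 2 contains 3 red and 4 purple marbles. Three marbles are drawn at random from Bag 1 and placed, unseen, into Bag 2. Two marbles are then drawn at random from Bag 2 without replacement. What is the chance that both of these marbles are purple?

196/825

Condition on how many of the transferred marbles are purple (from Bag 1: 4 purple of 11; then Bag 2 has 10 total).
  0 purple: C(4,0)C(7,3)/C(11,3) = 7/33; then P = C(4,2)/C(10,2) = 2/15
  1 purple: C(4,1)C(7,2)/C(11,3) = 28/55; then P = C(5,2)/C(10,2) = 2/9
  2 purple: C(4,2)C(7,1)/C(11,3) = 14/55; then P = C(6,2)/C(10,2) = 1/3
  3 purple: C(4,3)C(7,0)/C(11,3) = 4/165; then P = C(7,2)/C(10,2) = 7/15
P(both purple) = 196/825 ≈ 0.2376.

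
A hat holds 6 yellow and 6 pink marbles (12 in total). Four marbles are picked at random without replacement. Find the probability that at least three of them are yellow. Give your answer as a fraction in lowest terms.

3/11

Sum the hypergeometric tail for j = 3,…,4 yellow marbles.
Favorable = C(6,3)·C(6,1) + C(6,4)·C(6,0) = 135; total = C(12,4) = 495.
P = 135/495 = 3/11 ≈ 0.2727.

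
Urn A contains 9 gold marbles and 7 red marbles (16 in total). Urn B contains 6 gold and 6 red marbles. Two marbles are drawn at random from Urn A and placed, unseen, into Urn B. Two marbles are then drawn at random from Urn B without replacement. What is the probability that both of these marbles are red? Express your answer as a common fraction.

Condition on how many of the transferred marbles are red (from Urn A: 7 red of 16; then Urn B has 14 total).
  0 red: C(7,0)C(9,2)/C(16,2) = 3/10; then P = C(6,2)/C(14,2) = 15/91
  1 red: C(7,1)C(9,1)/C(16,2) = 21/40; then P = C(7,2)/C(14,2) = 3/13
  2 red: C(7,2)C(9,0)/C(16,2) = 7/40; then P = C(8,2)/C(14,2) = 4/13
P(both red) = 817/3640 ≈ 0.2245.

817/3640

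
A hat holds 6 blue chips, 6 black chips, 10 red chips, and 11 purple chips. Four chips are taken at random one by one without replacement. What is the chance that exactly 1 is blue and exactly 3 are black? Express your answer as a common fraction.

Unordered draws without replacement: count favorable combinations over C(33,4).
Favorable = C(6,1) · C(6,3) · C(10,0) · C(11,0) = 120; total = C(33,4) = 40920.
P = 120/40920 = 1/341 ≈ 0.0029.

1/341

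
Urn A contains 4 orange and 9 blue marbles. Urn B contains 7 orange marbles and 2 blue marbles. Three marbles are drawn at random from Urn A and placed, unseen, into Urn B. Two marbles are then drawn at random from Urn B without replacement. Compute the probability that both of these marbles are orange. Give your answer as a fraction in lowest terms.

Condition on how many of the transferred marbles are orange (from Urn A: 4 orange of 13; then Urn B has 12 total).
  0 orange: C(4,0)C(9,3)/C(13,3) = 42/143; then P = C(7,2)/C(12,2) = 7/22
  1 orange: C(4,1)C(9,2)/C(13,3) = 72/143; then P = C(8,2)/C(12,2) = 14/33
  2 orange: C(4,2)C(9,1)/C(13,3) = 27/143; then P = C(9,2)/C(12,2) = 6/11
  3 orange: C(4,3)C(9,0)/C(13,3) = 2/143; then P = C(10,2)/C(12,2) = 15/22
P(both orange) = 60/143 ≈ 0.4196.

60/143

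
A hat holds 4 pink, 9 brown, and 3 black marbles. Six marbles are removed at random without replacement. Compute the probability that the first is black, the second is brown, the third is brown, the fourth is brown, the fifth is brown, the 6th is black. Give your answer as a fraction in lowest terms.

Multiply the conditional probability of each draw in order, without replacement, so each draw removes one from its color and from the total.
P = (3/16) · (9/15) · (8/14) · (7/13) · (6/12) · (2/11) = 9/2860 ≈ 0.0031.

9/2860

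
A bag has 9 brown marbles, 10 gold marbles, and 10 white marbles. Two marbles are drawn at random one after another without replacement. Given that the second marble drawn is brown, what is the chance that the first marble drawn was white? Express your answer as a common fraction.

P(first=white and the second marble drawn is brown) = (10/29)·(9/28) = 45/406.
P(the second marble drawn is brown) = Σ over first color = 18/203 + 45/406 + 45/406 = 9/29.
By Bayes, P(first=white | the second marble drawn is brown) = 45/406 / 9/29 = 5/14 ≈ 0.3571.

5/14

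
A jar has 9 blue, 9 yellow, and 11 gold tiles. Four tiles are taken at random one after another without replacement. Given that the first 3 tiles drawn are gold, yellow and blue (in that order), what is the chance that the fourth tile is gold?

5/13

After removing 1 blue, 1 yellow, 1 gold, the jar has 10 gold out of 26 remaining.
P(fourth is gold | given) = 10/26 = 5/13 ≈ 0.3846.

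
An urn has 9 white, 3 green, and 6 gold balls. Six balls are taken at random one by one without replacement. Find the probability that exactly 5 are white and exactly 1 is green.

Unordered draws without replacement: count favorable combinations over C(18,6).
Favorable = C(9,5) · C(3,1) · C(6,0) = 378; total = C(18,6) = 18564.
P = 378/18564 = 9/442 ≈ 0.0204.

9/442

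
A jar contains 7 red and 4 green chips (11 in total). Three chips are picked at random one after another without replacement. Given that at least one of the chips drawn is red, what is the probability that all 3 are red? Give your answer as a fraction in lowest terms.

P(all 3 red) = C(7,3)/C(11,3) = 7/33; P(at least one red) = 1 − C(4,3)/C(11,3) = 161/165.
Since 'all 3 red' ⊆ 'at least one red', P(all 3 | at least one) = 7/33 / 161/165 = 5/23 ≈ 0.2174.

5/23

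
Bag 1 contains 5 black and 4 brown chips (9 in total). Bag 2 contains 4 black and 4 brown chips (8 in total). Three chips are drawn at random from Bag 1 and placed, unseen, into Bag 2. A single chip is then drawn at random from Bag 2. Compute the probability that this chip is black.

17/33

Condition on how many of the transferred chips are black (from Bag 1: 5 black of 9; then Bag 2 has 11 total).
  0 black: C(5,0)C(4,3)/C(9,3) = 1/21; then P = 4/11
  1 black: C(5,1)C(4,2)/C(9,3) = 5/14; then P = 5/11
  2 black: C(5,2)C(4,1)/C(9,3) = 10/21; then P = 6/11
  3 black: C(5,3)C(4,0)/C(9,3) = 5/42; then P = 7/11
P(black from Bag 2) = 17/33 ≈ 0.5152.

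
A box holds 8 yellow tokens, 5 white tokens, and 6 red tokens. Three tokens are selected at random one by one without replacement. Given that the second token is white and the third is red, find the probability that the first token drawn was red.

P(first=red and the second token is white and the third is red) = (6/19)·(5/18)·(5/17) = 25/969.
P(E) = Σ over first color = 40/969 + 20/969 + 25/969 = 5/57.
By Bayes, P(first=red | E) = 25/969 / 5/57 = 5/17 ≈ 0.2941.

5/17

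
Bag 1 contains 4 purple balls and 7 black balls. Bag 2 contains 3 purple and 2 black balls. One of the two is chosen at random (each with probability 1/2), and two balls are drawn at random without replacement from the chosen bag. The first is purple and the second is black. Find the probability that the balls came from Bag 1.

28/61

P(E | Bag 1) = 14/55; P(E | Bag 2) = 3/10.
P(E) = 1/2·14/55 + 1/2·3/10 = 61/220.
By Bayes' rule, P(Bag 1 | E) = 7/55 / 61/220 = 28/61 ≈ 0.4590.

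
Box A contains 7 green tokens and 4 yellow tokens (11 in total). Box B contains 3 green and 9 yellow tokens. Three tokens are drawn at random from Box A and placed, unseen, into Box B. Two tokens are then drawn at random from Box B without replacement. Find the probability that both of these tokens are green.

181/1925

Condition on how many of the transferred tokens are green (from Box A: 7 green of 11; then Box B has 15 total).
  0 green: C(7,0)C(4,3)/C(11,3) = 4/165; then P = C(3,2)/C(15,2) = 1/35
  1 green: C(7,1)C(4,2)/C(11,3) = 14/55; then P = C(4,2)/C(15,2) = 2/35
  2 green: C(7,2)C(4,1)/C(11,3) = 28/55; then P = C(5,2)/C(15,2) = 2/21
  3 green: C(7,3)C(4,0)/C(11,3) = 7/33; then P = C(6,2)/C(15,2) = 1/7
P(both green) = 181/1925 ≈ 0.0940.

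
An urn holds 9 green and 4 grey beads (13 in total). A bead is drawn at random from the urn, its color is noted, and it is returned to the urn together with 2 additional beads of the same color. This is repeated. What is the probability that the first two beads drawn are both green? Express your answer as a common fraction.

After a green draw the urn holds 11 green out of 15.
P = (9/13)·(11/15) = 33/65 ≈ 0.5077.

33/65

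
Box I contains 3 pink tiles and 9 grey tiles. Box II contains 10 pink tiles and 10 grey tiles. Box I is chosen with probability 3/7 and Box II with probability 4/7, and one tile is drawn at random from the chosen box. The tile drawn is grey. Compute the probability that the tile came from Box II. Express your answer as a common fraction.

8/17

P(grey | Box I) = 3/4; P(grey | Box II) = 1/2.
P(grey) = 3/7·3/4 + 4/7·1/2 = 17/28.
By Bayes' rule, P(Box II | grey) = 2/7 / 17/28 = 8/17 ≈ 0.4706.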